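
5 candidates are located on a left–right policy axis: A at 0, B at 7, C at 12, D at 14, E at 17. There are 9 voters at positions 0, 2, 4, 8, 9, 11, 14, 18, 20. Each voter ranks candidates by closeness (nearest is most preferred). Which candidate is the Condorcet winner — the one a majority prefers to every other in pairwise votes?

B

With single-peaked preferences on a line, the Condorcet winner is the candidate closest to the median voter.
The median voter (position 9) is closest to B at 7.
Check: B vs A — voters closer to B: 7 of 9.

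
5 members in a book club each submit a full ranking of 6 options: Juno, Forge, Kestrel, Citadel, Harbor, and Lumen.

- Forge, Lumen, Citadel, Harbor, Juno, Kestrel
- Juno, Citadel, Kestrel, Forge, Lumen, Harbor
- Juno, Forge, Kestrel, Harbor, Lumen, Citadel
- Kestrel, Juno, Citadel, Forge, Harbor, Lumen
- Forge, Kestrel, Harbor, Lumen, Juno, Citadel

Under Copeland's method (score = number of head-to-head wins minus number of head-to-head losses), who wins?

Pairwise results:
  Juno vs Forge: Juno wins 3–2.
  Juno vs Kestrel: Juno wins 3–2.
  Juno vs Citadel: Juno wins 4–1.
  Juno vs Harbor: Juno wins 3–2.
  Juno vs Lumen: Juno wins 3–2.
  Forge vs Kestrel: Forge wins 3–2.
  Forge vs Citadel: Forge wins 3–2.
  Forge vs Harbor: Forge wins 5–0.
  Forge vs Lumen: Forge wins 5–0.
  Kestrel vs Citadel: Kestrel wins 3–2.
  Kestrel vs Harbor: Kestrel wins 4–1.
  Kestrel vs Lumen: Kestrel wins 4–1.
  Citadel vs Harbor: Citadel wins 3–2.
  Citadel vs Lumen: Lumen wins 3–2.
  Harbor vs Lumen: Harbor wins 3–2.
Copeland scores (wins − losses):
  Juno: 5 − 0 = 5
  Forge: 4 − 1 = 3
  Kestrel: 3 − 2 = 1
  Citadel: 1 − 4 = -3
  Harbor: 1 − 4 = -3
  Lumen: 1 − 4 = -3
Juno has the best Copeland score.

Juno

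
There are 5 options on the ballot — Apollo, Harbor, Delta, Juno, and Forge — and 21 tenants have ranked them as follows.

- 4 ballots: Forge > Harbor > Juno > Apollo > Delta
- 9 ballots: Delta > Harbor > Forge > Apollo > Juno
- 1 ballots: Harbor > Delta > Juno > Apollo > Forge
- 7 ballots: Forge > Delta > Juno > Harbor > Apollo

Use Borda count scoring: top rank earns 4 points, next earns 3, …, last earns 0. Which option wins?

Forge

Borda scores:
  Apollo: 4·1 + 9·1 + 1 + 7·0 = 14
  Harbor: 4·3 + 9·3 + 4 + 7·1 = 50
  Delta: 4·0 + 9·4 + 3 + 7·3 = 60
  Juno: 4·2 + 9·0 + 2 + 7·2 = 24
  Forge: 4·4 + 9·2 + 0 + 7·4 = 62
Forge has the highest total.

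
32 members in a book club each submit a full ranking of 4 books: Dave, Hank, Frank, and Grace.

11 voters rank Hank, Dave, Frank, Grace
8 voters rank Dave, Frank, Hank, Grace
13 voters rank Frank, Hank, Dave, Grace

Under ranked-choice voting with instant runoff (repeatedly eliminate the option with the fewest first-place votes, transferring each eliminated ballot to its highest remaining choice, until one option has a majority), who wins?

Round 1: Frank 13, Hank 11, Dave 8, Grace 0. Grace has the fewest and is eliminated.
Round 2: Frank 13, Hank 11, Dave 8. Dave has the fewest and is eliminated.
Round 3: Frank 21, Hank 11. Frank has a majority.

Frank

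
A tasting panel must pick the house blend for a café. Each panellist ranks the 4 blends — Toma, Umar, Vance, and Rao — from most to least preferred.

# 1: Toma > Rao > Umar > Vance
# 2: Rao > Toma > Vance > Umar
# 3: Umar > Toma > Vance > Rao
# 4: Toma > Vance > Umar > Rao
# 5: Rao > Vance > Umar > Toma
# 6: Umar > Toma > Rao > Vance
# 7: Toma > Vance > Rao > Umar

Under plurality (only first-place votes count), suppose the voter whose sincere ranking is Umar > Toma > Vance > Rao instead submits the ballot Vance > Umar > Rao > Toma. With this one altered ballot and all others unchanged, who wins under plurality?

Toma

First-place totals with the altered ballot: Toma 3, Umar 1, Vance 1, Rao 2.
The winner is unchanged: still Toma.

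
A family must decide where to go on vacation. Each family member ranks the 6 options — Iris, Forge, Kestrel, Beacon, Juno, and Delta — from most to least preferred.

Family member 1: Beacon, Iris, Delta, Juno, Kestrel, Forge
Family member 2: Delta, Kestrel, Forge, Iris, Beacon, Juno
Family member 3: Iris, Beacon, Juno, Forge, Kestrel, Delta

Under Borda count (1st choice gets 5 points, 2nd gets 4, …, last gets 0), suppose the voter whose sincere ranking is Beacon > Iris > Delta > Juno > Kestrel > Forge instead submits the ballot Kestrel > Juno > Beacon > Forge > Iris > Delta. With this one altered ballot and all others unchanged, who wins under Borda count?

Borda totals with the altered ballot: Iris 8, Forge 7, Kestrel 10, Beacon 8, Juno 7, Delta 5.
The switch changes the winner from Iris to Kestrel.

Kestrel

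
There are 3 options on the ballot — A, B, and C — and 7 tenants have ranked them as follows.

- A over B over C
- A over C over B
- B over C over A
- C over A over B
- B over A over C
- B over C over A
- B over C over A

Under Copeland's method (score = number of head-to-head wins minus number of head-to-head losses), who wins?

B

Pairwise results:
  A vs B: B wins 4–3.
  A vs C: C wins 4–3.
  B vs C: B wins 5–2.
Copeland scores (wins − losses):
  A: 0 − 2 = -2
  B: 2 − 0 = 2
  C: 1 − 1 = 0
B has the best Copeland score.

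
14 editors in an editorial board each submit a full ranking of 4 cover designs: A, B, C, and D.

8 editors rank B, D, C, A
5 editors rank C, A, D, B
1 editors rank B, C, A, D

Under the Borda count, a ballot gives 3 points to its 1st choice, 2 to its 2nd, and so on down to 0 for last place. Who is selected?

Borda scores:
  A: 8·0 + 5·2 + 1 = 11
  B: 8·3 + 5·0 + 3 = 27
  C: 8·1 + 5·3 + 2 = 25
  D: 8·2 + 5·1 + 0 = 21
B has the highest total.

B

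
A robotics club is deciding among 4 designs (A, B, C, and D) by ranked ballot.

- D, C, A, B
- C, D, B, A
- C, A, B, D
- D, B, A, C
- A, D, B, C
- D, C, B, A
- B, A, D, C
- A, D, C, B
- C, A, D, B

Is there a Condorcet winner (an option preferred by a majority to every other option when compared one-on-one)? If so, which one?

There is no Condorcet winner

Head-to-head results (9 voters total):
A vs B: A wins 5–4.
A vs C: C wins 5–4.
A vs D: A wins 5–4.
B vs C: C wins 6–3.
B vs D: D wins 7–2.
C vs D: D wins 6–3.
No candidate beats all others: A beats D beats C beats A, a majority cycle.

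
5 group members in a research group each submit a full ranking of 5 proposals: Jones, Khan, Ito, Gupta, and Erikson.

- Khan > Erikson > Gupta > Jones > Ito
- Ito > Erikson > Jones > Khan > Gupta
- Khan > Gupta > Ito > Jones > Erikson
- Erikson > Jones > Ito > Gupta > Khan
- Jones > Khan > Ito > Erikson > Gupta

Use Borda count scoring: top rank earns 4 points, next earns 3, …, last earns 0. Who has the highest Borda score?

Borda scores:
  Jones: 1 + 2 + 1 + 3 + 4 = 11
  Khan: 4 + 1 + 4 + 0 + 3 = 12
  Ito: 0 + 4 + 2 + 2 + 2 = 10
  Gupta: 2 + 0 + 3 + 1 + 0 = 6
  Erikson: 3 + 3 + 0 + 4 + 1 = 11
Khan has the highest total.

Khan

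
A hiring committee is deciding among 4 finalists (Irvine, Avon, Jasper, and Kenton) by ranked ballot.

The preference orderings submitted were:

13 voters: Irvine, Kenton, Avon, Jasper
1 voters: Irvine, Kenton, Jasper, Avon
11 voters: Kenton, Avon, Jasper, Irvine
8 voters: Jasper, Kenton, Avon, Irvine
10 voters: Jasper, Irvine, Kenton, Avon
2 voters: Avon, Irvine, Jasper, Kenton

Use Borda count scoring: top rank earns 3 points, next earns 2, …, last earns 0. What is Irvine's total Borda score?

66

Borda scores:
  Irvine: 13·3 + 3 + 11·0 + 8·0 + 10·2 + 2·2 = 66
  Avon: 13·1 + 0 + 11·2 + 8·1 + 10·0 + 2·3 = 49
  Jasper: 13·0 + 1 + 11·1 + 8·3 + 10·3 + 2·1 = 68
  Kenton: 13·2 + 2 + 11·3 + 8·2 + 10·1 + 2·0 = 87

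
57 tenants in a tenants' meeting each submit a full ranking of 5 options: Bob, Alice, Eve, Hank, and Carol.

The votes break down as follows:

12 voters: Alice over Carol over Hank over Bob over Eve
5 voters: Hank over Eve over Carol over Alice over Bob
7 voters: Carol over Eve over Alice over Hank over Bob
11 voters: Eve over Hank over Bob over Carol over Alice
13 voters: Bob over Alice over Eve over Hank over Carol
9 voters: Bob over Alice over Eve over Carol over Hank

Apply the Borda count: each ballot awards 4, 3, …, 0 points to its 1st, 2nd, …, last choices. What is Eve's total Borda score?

Borda scores:
  Bob: 12·1 + 5·0 + 7·0 + 11·2 + 13·4 + 9·4 = 122
  Alice: 12·4 + 5·1 + 7·2 + 11·0 + 13·3 + 9·3 = 133
  Eve: 12·0 + 5·3 + 7·3 + 11·4 + 13·2 + 9·2 = 124
  Hank: 12·2 + 5·4 + 7·1 + 11·3 + 13·1 + 9·0 = 97
  Carol: 12·3 + 5·2 + 7·4 + 11·1 + 13·0 + 9·1 = 94

124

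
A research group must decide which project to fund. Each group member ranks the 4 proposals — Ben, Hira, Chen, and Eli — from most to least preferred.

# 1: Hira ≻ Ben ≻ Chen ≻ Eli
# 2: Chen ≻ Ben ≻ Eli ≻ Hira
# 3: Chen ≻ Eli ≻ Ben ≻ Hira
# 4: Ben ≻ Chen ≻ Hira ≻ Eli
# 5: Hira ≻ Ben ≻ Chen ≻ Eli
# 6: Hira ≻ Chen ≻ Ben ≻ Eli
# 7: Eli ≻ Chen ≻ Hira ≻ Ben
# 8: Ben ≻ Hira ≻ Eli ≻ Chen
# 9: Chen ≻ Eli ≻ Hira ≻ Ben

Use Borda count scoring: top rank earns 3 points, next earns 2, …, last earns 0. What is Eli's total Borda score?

Borda scores:
  Ben: 2 + 2 + 1 + 3 + 2 + 1 + 0 + 3 + 0 = 14
  Hira: 3 + 0 + 0 + 1 + 3 + 3 + 1 + 2 + 1 = 14
  Chen: 1 + 3 + 3 + 2 + 1 + 2 + 2 + 0 + 3 = 17
  Eli: 0 + 1 + 2 + 0 + 0 + 0 + 3 + 1 + 2 = 9

9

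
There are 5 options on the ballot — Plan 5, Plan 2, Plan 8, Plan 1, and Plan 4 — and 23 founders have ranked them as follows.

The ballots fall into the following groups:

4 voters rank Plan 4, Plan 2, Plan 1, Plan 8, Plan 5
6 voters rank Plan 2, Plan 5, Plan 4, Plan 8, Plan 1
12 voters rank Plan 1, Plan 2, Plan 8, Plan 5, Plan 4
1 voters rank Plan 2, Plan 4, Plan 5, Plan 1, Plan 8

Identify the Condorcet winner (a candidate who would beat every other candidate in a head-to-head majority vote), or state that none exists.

Plan 1

Head-to-head results (23 voters total):
Plan 5 vs Plan 2: Plan 2 wins 23–0.
Plan 5 vs Plan 8: Plan 8 wins 16–7.
Plan 5 vs Plan 1: Plan 1 wins 16–7.
Plan 5 vs Plan 4: Plan 5 wins 18–5.
Plan 2 vs Plan 8: Plan 2 wins 23–0.
Plan 2 vs Plan 1: Plan 1 wins 12–11.
Plan 2 vs Plan 4: Plan 2 wins 19–4.
Plan 8 vs Plan 1: Plan 1 wins 17–6.
Plan 8 vs Plan 4: Plan 8 wins 12–11.
Plan 1 vs Plan 4: Plan 1 wins 12–11.
Plan 1 beats each rival — Plan 5 (16–7), Plan 2 (12–11), Plan 8 (17–6), Plan 4 (12–11) — so Plan 1 is the Condorcet winner.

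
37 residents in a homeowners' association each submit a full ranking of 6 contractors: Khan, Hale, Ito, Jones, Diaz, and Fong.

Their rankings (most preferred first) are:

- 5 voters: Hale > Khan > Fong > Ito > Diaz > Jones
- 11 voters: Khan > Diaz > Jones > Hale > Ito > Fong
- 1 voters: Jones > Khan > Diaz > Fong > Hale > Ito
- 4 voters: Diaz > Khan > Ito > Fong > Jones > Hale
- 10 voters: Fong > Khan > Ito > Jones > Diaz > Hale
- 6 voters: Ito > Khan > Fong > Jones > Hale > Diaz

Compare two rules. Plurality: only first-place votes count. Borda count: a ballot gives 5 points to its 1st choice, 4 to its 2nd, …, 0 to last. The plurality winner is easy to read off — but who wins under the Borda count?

Plurality first-place counts: Khan 11, Hale 5, Ito 6, Jones 1, Diaz 4, Fong 10 → Khan.
Borda totals: Khan 159, Hale 54, Ito 93, Jones 74, Diaz 82, Fong 93 → Khan.

Khan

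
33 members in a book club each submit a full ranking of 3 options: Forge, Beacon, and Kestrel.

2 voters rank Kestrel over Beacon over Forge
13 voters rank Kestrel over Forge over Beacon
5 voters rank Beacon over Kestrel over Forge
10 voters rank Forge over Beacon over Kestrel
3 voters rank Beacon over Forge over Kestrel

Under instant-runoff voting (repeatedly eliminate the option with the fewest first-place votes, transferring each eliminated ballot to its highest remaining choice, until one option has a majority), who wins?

Kestrel

Round 1: Kestrel 15, Forge 10, Beacon 8. Beacon has the fewest and is eliminated.
Round 2: Kestrel 20, Forge 13. Kestrel has a majority.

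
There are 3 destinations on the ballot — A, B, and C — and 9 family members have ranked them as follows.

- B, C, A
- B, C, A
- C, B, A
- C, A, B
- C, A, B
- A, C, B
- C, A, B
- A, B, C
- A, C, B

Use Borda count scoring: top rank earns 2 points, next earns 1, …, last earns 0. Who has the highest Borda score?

C

Borda scores:
  A: 0 + 0 + 0 + 1 + 1 + 2 + 1 + 2 + 2 = 9
  B: 2 + 2 + 1 + 0 + 0 + 0 + 0 + 1 + 0 = 6
  C: 1 + 1 + 2 + 2 + 2 + 1 + 2 + 0 + 1 = 12
C has the highest total.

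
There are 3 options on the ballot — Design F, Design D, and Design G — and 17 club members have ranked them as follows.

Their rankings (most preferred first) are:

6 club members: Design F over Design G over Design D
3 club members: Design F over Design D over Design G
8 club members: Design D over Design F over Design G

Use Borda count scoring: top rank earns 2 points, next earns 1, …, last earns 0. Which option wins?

Design F

Borda scores:
  Design F: 6·2 + 3·2 + 8·1 = 26
  Design D: 6·0 + 3·1 + 8·2 = 19
  Design G: 6·1 + 3·0 + 8·0 = 6
Design F has the highest total.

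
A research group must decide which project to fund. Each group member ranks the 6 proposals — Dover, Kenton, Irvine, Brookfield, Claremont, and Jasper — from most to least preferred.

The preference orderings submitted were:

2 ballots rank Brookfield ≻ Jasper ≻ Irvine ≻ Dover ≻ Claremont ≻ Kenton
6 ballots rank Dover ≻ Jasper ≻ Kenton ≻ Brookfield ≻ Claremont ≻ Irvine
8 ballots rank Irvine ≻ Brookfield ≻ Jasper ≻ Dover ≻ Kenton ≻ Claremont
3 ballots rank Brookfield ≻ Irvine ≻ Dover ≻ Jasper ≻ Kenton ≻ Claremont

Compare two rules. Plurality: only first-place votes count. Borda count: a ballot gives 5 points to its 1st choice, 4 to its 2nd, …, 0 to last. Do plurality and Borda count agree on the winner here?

Plurality first-place counts: Dover 6, Kenton 0, Irvine 8, Brookfield 5, Claremont 0, Jasper 0 → Irvine.
Borda totals: Dover 59, Kenton 29, Irvine 58, Brookfield 69, Claremont 8, Jasper 62 → Brookfield.
The two rules disagree: plurality picks Irvine, Borda picks Brookfield.

No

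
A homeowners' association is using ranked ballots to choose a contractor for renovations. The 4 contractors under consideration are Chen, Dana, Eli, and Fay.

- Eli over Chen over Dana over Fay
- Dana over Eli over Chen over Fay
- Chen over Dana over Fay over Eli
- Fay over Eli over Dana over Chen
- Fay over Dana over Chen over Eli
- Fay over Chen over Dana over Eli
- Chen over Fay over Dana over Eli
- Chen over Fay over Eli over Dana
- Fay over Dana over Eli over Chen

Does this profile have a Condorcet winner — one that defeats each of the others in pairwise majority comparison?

Head-to-head results (9 voters total):
Chen vs Dana: Chen wins 5–4.
Chen vs Eli: Chen wins 5–4.
Chen vs Fay: Chen wins 5–4.
Dana vs Eli: Dana wins 6–3.
Dana vs Fay: Fay wins 6–3.
Eli vs Fay: Fay wins 7–2.
Chen beats each rival — Dana (5–4), Eli (5–4), Fay (5–4) — so Chen is the Condorcet winner.

Yes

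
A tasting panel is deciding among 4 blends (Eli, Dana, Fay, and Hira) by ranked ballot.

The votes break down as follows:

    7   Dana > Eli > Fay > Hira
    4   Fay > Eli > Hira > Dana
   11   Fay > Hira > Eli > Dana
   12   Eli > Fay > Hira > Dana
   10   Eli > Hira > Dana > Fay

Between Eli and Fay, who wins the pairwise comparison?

Eli

Ballots ranking Eli above Fay: 7+12+10 = 29.
Ballots ranking Fay above Eli: 4+11 = 15.
Eli wins the head-to-head, 29–15.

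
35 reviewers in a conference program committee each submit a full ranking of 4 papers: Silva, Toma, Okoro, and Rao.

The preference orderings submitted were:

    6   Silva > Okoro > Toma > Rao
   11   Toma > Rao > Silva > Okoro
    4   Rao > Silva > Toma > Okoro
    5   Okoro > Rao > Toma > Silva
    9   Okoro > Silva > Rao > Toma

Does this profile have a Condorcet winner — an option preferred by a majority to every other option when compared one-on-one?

Head-to-head results (35 voters total):
Silva vs Toma: Silva wins 19–16.
Silva vs Okoro: Silva wins 21–14.
Silva vs Rao: Rao wins 20–15.
Toma vs Okoro: Okoro wins 20–15.
Toma vs Rao: Rao wins 18–17.
Okoro vs Rao: Okoro wins 20–15.
No candidate beats all others: Silva beats Okoro beats Rao beats Silva, a majority cycle.

No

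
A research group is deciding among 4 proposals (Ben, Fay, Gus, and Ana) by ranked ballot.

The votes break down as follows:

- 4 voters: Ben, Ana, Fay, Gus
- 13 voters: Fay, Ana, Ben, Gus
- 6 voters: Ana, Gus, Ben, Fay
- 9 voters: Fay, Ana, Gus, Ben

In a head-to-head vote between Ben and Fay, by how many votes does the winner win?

12

Ballots ranking Ben above Fay: 4+6 = 10.
Ballots ranking Fay above Ben: 13+9 = 22.
Fay wins 22–10, a margin of 12.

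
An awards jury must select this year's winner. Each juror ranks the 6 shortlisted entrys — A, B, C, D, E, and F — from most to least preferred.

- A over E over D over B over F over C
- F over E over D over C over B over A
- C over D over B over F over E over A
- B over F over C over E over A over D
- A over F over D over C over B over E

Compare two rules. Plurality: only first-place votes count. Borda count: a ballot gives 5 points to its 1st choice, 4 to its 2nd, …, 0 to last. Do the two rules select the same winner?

No

Plurality first-place counts: A 2, B 1, C 1, D 0, E 0, F 1 → A.
Borda totals: A 11, B 12, C 12, D 13, E 11, F 16 → F.
The two rules disagree: plurality picks A, Borda picks F.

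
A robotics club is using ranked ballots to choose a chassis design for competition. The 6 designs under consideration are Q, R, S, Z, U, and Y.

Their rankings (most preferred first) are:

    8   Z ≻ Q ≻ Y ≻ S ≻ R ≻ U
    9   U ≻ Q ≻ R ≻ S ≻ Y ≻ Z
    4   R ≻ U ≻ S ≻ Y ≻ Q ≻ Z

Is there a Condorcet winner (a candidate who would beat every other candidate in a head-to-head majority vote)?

No

Head-to-head results (21 voters total):
Q vs R: Q wins 17–4.
Q vs S: Q wins 17–4.
Q vs Z: Q wins 13–8.
Q vs U: U wins 13–8.
Q vs Y: Q wins 17–4.
R vs S: R wins 13–8.
R vs Z: R wins 13–8.
R vs U: R wins 12–9.
R vs Y: R wins 13–8.
S vs Z: S wins 13–8.
S vs U: U wins 13–8.
S vs Y: S wins 13–8.
Z vs U: U wins 13–8.
Z vs Y: Y wins 13–8.
U vs Y: U wins 13–8.
No candidate beats all others: Q beats R beats U beats Q, a majority cycle.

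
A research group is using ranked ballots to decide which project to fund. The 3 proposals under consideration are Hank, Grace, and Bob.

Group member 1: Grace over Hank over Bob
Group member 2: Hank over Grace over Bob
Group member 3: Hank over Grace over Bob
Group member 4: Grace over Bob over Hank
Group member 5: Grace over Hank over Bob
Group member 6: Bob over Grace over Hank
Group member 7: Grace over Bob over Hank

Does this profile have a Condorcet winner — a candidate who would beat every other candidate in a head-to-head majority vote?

Head-to-head results (7 voters total):
Hank vs Grace: Grace wins 5–2.
Hank vs Bob: Hank wins 4–3.
Grace vs Bob: Grace wins 6–1.
Grace beats each rival — Hank (5–2), Bob (6–1) — so Grace is the Condorcet winner.

Yes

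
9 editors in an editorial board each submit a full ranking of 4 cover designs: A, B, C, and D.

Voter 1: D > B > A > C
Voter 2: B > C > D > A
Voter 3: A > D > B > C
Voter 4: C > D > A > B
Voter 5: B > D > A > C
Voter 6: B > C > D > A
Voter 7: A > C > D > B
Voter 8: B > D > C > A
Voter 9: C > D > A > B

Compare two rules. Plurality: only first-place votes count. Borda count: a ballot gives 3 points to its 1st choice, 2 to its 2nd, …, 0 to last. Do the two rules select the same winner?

No

Plurality first-place counts: A 2, B 4, C 2, D 1 → B.
Borda totals: A 10, B 15, C 13, D 16 → D.
The two rules disagree: plurality picks B, Borda picks D.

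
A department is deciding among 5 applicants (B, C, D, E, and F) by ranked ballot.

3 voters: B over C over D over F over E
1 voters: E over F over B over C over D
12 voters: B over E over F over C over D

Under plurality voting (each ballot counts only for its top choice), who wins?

First-place vote totals:
  B: 15
  C: 0
  D: 0
  E: 1
  F: 0
B has the most first-place votes.

B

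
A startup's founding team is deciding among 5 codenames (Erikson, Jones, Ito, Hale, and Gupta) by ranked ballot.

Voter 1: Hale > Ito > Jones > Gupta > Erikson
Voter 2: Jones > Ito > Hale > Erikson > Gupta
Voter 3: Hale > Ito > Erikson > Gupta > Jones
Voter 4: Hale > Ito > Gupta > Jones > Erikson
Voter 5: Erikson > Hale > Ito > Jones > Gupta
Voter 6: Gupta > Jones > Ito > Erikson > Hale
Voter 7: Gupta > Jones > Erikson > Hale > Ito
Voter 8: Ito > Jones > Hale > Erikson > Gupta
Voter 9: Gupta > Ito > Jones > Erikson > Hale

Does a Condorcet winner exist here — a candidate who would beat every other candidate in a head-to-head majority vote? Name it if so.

Head-to-head results (9 voters total):
Erikson vs Jones: Jones wins 7–2.
Erikson vs Ito: Ito wins 7–2.
Erikson vs Hale: Hale wins 5–4.
Erikson vs Gupta: Gupta wins 5–4.
Jones vs Ito: Ito wins 6–3.
Jones vs Hale: Jones wins 5–4.
Jones vs Gupta: Gupta wins 5–4.
Ito vs Hale: Hale wins 5–4.
Ito vs Gupta: Ito wins 6–3.
Hale vs Gupta: Hale wins 6–3.
No candidate beats all others: Jones beats Hale beats Ito beats Jones, a majority cycle.

No Condorcet winner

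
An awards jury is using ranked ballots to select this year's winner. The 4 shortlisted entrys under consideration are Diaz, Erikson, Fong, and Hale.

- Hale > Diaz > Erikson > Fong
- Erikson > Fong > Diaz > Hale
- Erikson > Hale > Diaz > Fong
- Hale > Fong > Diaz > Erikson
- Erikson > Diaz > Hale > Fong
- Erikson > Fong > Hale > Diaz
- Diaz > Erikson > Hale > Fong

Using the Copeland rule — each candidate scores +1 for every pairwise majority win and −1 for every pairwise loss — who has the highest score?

Pairwise results:
  Diaz vs Erikson: Erikson wins 4–3.
  Diaz vs Fong: Diaz wins 4–3.
  Diaz vs Hale: Hale wins 4–3.
  Erikson vs Fong: Erikson wins 6–1.
  Erikson vs Hale: Erikson wins 5–2.
  Fong vs Hale: Hale wins 5–2.
Copeland scores (wins − losses):
  Diaz: 1 − 2 = -1
  Erikson: 3 − 0 = 3
  Fong: 0 − 3 = -3
  Hale: 2 − 1 = 1
Erikson has the best Copeland score.

Erikson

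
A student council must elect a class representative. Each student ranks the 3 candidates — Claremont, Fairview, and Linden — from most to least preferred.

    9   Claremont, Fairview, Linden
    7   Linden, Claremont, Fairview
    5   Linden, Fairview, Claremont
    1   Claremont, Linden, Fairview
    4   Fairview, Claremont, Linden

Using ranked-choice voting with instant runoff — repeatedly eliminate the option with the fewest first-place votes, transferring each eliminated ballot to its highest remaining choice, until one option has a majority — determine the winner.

Round 1: Linden 12, Claremont 10, Fairview 4. Fairview has the fewest and is eliminated.
Round 2: Claremont 14, Linden 12. Claremont has a majority.

Claremont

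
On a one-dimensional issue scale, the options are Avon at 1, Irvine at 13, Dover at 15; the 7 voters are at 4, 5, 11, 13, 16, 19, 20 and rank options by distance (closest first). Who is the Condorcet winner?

With single-peaked preferences on a line, the Condorcet winner is the candidate closest to the median voter.
The median voter (position 13) is closest to Irvine at 13.
Check: Irvine vs Avon — voters closer to Irvine: 5 of 7.

Irvine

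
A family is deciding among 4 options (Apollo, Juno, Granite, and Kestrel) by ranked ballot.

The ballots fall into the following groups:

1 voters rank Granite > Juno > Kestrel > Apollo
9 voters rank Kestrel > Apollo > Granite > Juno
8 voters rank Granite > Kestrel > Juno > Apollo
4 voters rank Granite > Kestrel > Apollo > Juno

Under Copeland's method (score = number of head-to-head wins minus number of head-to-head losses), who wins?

Pairwise results:
  Apollo vs Juno: Apollo wins 13–9.
  Apollo vs Granite: Granite wins 13–9.
  Apollo vs Kestrel: Kestrel wins 22–0.
  Juno vs Granite: Granite wins 22–0.
  Juno vs Kestrel: Kestrel wins 21–1.
  Granite vs Kestrel: Granite wins 13–9.
Copeland scores (wins − losses):
  Apollo: 1 − 2 = -1
  Juno: 0 − 3 = -3
  Granite: 3 − 0 = 3
  Kestrel: 2 − 1 = 1
Granite has the best Copeland score.

Granite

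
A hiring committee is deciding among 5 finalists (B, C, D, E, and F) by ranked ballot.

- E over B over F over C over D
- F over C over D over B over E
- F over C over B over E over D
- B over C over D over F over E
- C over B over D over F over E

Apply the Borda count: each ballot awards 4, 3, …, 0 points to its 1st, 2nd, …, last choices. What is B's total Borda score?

13

Borda scores:
  B: 3 + 1 + 2 + 4 + 3 = 13
  C: 1 + 3 + 3 + 3 + 4 = 14
  D: 0 + 2 + 0 + 2 + 2 = 6
  E: 4 + 0 + 1 + 0 + 0 = 5
  F: 2 + 4 + 4 + 1 + 1 = 12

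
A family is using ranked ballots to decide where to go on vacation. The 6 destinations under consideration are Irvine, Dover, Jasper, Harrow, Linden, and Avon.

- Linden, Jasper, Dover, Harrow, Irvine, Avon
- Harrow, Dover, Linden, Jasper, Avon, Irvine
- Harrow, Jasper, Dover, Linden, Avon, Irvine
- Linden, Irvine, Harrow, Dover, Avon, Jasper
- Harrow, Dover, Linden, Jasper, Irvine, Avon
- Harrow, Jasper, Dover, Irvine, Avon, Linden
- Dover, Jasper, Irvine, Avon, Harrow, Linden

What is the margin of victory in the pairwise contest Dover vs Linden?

Ballots ranking Dover above Linden: 5.
Ballots ranking Linden above Dover: 2.
Dover wins 5–2, a margin of 3.

3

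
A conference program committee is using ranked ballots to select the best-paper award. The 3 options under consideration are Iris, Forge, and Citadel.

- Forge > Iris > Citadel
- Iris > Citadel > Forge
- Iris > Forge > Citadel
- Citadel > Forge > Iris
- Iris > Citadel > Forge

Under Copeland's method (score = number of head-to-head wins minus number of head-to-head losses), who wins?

Pairwise results:
  Iris vs Forge: Iris wins 3–2.
  Iris vs Citadel: Iris wins 4–1.
  Forge vs Citadel: Citadel wins 3–2.
Copeland scores (wins − losses):
  Iris: 2 − 0 = 2
  Forge: 0 − 2 = -2
  Citadel: 1 − 1 = 0
Iris has the best Copeland score.

Iris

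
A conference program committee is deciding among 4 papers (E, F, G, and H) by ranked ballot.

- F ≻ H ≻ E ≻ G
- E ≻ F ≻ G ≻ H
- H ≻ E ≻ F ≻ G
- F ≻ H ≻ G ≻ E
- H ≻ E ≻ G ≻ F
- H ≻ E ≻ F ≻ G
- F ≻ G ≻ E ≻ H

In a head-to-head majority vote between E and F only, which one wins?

Ballots ranking E above F: 4.
Ballots ranking F above E: 3.
E wins the head-to-head, 4–3.

E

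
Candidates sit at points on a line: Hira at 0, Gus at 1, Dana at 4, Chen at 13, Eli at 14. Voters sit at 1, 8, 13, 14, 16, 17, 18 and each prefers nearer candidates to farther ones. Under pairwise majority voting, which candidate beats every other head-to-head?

Eli

With single-peaked preferences on a line, the Condorcet winner is the candidate closest to the median voter.
The median voter (position 14) is closest to Eli at 14.
Check: Eli vs Gus — voters closer to Eli: 6 of 7.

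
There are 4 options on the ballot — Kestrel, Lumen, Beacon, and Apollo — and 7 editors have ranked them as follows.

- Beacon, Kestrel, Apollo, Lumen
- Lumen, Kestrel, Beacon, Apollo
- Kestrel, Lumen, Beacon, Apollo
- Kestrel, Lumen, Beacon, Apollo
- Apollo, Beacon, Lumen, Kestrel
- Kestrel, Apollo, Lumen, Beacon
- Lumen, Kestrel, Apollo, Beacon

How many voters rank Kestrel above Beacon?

5

Ballots ranking Kestrel above Beacon: 5.
Ballots ranking Beacon above Kestrel: 2.
So 5 of 7 voters prefer Kestrel to Beacon.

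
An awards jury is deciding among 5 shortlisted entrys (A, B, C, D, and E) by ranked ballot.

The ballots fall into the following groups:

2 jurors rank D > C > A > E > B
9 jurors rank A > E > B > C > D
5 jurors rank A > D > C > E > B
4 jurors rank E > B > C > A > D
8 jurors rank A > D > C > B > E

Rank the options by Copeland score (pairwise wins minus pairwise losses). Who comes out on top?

Pairwise results:
  A vs B: A wins 24–4.
  A vs C: A wins 22–6.
  A vs D: A wins 26–2.
  A vs E: A wins 24–4.
  B vs C: C wins 15–13.
  B vs D: D wins 15–13.
  B vs E: E wins 20–8.
  C vs D: D wins 15–13.
  C vs E: C wins 15–13.
  D vs E: D wins 15–13.
Copeland scores (wins − losses):
  A: 4 − 0 = 4
  B: 0 − 4 = -4
  C: 2 − 2 = 0
  D: 3 − 1 = 2
  E: 1 − 3 = -2
A has the best Copeland score.

A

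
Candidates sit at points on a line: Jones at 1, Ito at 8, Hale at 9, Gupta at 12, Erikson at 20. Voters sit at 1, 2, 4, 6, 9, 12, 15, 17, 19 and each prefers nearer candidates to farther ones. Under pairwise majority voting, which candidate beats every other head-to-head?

With single-peaked preferences on a line, the Condorcet winner is the candidate closest to the median voter.
The median voter (position 9) is closest to Hale at 9.
Check: Hale vs Gupta — voters closer to Hale: 5 of 9.

Hale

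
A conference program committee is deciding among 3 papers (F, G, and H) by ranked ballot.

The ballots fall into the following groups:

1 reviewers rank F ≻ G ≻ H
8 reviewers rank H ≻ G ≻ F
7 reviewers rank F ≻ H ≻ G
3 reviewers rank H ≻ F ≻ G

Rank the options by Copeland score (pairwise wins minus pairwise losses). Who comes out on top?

H

Pairwise results:
  F vs G: F wins 11–8.
  F vs H: H wins 11–8.
  G vs H: H wins 18–1.
Copeland scores (wins − losses):
  F: 1 − 1 = 0
  G: 0 − 2 = -2
  H: 2 − 0 = 2
H has the best Copeland score.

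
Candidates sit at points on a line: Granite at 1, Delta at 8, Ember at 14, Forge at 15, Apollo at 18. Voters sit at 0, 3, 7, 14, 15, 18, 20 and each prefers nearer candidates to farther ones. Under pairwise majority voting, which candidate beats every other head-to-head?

Ember

With single-peaked preferences on a line, the Condorcet winner is the candidate closest to the median voter.
The median voter (position 14) is closest to Ember at 14.
Check: Ember vs Delta — voters closer to Ember: 4 of 7.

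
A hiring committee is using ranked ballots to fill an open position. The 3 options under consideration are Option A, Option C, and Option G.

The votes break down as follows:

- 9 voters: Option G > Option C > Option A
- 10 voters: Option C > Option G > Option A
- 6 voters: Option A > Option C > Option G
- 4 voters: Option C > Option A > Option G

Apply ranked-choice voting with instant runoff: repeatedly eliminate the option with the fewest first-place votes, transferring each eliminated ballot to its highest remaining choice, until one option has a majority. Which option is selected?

Option C

Round 1: Option C 14, Option G 9, Option A 6. Option A has the fewest and is eliminated.
Round 2: Option C 20, Option G 9. Option C has a majority.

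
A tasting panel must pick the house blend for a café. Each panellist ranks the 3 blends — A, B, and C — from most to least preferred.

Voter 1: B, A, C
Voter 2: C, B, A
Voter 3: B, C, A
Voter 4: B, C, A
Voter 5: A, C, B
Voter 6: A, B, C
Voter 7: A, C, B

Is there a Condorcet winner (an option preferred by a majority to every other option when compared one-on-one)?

Head-to-head results (7 voters total):
A vs B: B wins 4–3.
A vs C: A wins 4–3.
B vs C: B wins 4–3.
B beats each rival — A (4–3), C (4–3) — so B is the Condorcet winner.

Yes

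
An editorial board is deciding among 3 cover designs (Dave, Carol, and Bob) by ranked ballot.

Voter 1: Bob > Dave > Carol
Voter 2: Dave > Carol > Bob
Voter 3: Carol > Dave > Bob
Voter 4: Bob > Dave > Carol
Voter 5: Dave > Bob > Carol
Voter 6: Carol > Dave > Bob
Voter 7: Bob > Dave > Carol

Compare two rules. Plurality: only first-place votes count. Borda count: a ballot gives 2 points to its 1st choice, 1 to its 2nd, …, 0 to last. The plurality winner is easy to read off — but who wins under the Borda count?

Plurality first-place counts: Dave 2, Carol 2, Bob 3 → Bob.
Borda totals: Dave 9, Carol 5, Bob 7 → Dave.

Dave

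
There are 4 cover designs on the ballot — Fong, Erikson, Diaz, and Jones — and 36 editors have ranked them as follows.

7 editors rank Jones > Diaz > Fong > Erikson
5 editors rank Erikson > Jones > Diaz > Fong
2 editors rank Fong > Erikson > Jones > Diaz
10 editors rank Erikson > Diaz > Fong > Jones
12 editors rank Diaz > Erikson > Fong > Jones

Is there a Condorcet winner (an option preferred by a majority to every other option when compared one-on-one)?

Yes

Head-to-head results (36 voters total):
Fong vs Erikson: Erikson wins 27–9.
Fong vs Diaz: Diaz wins 34–2.
Fong vs Jones: Fong wins 24–12.
Erikson vs Diaz: Diaz wins 19–17.
Erikson vs Jones: Erikson wins 29–7.
Diaz vs Jones: Diaz wins 22–14.
Diaz beats each rival — Fong (34–2), Erikson (19–17), Jones (22–14) — so Diaz is the Condorcet winner.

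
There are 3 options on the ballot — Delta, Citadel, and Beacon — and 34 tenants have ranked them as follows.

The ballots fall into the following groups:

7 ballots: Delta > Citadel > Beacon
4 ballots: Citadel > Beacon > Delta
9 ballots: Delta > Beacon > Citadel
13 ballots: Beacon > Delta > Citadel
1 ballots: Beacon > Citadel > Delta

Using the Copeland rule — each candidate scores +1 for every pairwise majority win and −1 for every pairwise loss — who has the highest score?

Beacon

Pairwise results:
  Delta vs Citadel: Delta wins 29–5.
  Delta vs Beacon: Beacon wins 18–16.
  Citadel vs Beacon: Beacon wins 23–11.
Copeland scores (wins − losses):
  Delta: 1 − 1 = 0
  Citadel: 0 − 2 = -2
  Beacon: 2 − 0 = 2
Beacon has the best Copeland score.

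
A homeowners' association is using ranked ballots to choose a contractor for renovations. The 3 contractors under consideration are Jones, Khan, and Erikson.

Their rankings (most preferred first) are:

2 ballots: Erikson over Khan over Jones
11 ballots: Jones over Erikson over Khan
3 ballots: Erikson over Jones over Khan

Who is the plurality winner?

Jones

First-place vote totals:
  Jones: 11
  Khan: 0
  Erikson: 5
Jones has the most first-place votes.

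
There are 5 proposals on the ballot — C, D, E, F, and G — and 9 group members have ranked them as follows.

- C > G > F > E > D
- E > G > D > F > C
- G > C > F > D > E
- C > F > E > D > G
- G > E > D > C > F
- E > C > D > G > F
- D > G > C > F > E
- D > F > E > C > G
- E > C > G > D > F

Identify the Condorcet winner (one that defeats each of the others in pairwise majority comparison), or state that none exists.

Head-to-head results (9 voters total):
C vs D: C wins 5–4.
C vs E: E wins 5–4.
C vs F: C wins 7–2.
C vs G: C wins 5–4.
D vs E: E wins 6–3.
D vs F: D wins 6–3.
D vs G: G wins 5–4.
E vs F: F wins 5–4.
E vs G: E wins 5–4.
F vs G: G wins 7–2.
No candidate beats all others: C beats F beats E beats C, a majority cycle.

There is no Condorcet winner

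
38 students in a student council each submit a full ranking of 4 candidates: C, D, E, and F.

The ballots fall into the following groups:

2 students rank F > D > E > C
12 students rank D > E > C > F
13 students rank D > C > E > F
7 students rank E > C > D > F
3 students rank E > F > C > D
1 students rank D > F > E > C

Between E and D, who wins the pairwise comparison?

Ballots ranking E above D: 7+3 = 10.
Ballots ranking D above E: 2+12+13+1 = 28.
D wins the head-to-head, 28–10.

D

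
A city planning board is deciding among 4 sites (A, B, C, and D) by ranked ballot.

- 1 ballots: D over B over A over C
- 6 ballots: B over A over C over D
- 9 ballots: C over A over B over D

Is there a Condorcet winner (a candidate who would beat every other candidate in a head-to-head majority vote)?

Yes

Head-to-head results (16 voters total):
A vs B: A wins 9–7.
A vs C: C wins 9–7.
A vs D: A wins 15–1.
B vs C: C wins 9–7.
B vs D: B wins 15–1.
C vs D: C wins 15–1.
C beats each rival — A (9–7), B (9–7), D (15–1) — so C is the Condorcet winner.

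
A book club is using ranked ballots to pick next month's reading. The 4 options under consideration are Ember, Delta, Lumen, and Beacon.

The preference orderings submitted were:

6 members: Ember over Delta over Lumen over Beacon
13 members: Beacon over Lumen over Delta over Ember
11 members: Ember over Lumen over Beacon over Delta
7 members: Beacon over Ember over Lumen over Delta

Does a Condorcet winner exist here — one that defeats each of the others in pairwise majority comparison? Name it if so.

Head-to-head results (37 voters total):
Ember vs Delta: Ember wins 24–13.
Ember vs Lumen: Ember wins 24–13.
Ember vs Beacon: Beacon wins 20–17.
Delta vs Lumen: Lumen wins 31–6.
Delta vs Beacon: Beacon wins 31–6.
Lumen vs Beacon: Beacon wins 20–17.
Beacon beats each rival — Ember (20–17), Delta (31–6), Lumen (20–17) — so Beacon is the Condorcet winner.

Beacon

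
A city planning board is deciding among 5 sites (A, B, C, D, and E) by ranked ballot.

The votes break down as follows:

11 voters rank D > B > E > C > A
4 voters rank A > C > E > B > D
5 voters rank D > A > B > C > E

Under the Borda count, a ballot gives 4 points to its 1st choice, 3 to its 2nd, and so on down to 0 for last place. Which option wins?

Borda scores:
  A: 11·0 + 4·4 + 5·3 = 31
  B: 11·3 + 4·1 + 5·2 = 47
  C: 11·1 + 4·3 + 5·1 = 28
  D: 11·4 + 4·0 + 5·4 = 64
  E: 11·2 + 4·2 + 5·0 = 30
D has the highest total.

D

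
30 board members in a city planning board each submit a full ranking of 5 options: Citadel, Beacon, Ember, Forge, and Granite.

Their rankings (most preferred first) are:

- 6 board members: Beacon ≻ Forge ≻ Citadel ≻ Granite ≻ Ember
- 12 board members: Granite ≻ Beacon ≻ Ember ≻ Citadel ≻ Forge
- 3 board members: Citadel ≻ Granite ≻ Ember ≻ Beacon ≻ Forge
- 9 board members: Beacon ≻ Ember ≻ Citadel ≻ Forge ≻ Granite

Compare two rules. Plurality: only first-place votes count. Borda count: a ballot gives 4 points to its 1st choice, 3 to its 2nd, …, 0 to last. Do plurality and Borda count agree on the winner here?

Yes

Plurality first-place counts: Citadel 3, Beacon 15, Ember 0, Forge 0, Granite 12 → Beacon.
Borda totals: Citadel 54, Beacon 99, Ember 57, Forge 27, Granite 63 → Beacon.
The two rules agree on Beacon.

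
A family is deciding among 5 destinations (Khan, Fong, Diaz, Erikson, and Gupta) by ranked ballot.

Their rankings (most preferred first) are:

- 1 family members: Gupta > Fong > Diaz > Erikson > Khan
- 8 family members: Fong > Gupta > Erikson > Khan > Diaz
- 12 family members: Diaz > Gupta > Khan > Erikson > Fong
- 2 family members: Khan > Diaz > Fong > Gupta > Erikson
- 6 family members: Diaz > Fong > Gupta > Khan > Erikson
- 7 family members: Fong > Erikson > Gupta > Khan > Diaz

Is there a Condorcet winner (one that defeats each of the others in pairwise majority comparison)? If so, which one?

Diaz

Head-to-head results (36 voters total):
Khan vs Fong: Fong wins 22–14.
Khan vs Diaz: Diaz wins 19–17.
Khan vs Erikson: Khan wins 20–16.
Khan vs Gupta: Gupta wins 34–2.
Fong vs Diaz: Diaz wins 20–16.
Fong vs Erikson: Fong wins 24–12.
Fong vs Gupta: Fong wins 23–13.
Diaz vs Erikson: Diaz wins 21–15.
Diaz vs Gupta: Diaz wins 20–16.
Erikson vs Gupta: Gupta wins 29–7.
Diaz beats each rival — Khan (19–17), Fong (20–16), Erikson (21–15), Gupta (20–16) — so Diaz is the Condorcet winner.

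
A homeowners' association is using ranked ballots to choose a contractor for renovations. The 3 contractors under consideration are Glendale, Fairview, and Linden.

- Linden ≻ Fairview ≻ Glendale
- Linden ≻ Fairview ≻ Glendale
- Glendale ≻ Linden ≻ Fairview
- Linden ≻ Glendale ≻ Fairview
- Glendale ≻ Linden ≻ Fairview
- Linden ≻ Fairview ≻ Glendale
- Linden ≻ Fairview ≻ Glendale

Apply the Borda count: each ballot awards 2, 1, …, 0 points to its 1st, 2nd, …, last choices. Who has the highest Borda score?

Borda scores:
  Glendale: 0 + 0 + 2 + 1 + 2 + 0 + 0 = 5
  Fairview: 1 + 1 + 0 + 0 + 0 + 1 + 1 = 4
  Linden: 2 + 2 + 1 + 2 + 1 + 2 + 2 = 12
Linden has the highest total.

Linden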